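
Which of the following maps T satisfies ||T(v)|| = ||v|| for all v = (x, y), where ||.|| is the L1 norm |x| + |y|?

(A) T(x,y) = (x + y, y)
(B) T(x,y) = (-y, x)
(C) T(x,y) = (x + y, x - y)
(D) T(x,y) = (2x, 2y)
B

A transformation preserves a norm if ||T(v)|| = ||v|| for every v; a single vector where the norm changes rules an option out.

(A) T(x,y) = (x + y, y): v = (0, 1) has norm |0| + |1| = 1, but T(v) = (1, 1) has norm 2 -- not preserved.
(B) T(x,y) = (-y, x): preserves the norm -- it only permutes the coordinates and/or flips signs, which leaves |x| + |y| unchanged.
(C) T(x,y) = (x + y, x - y): v = (1, 0) has norm |1| + |0| = 1, but T(v) = (1, 1) has norm 2 -- not preserved.
(D) T(x,y) = (2x, 2y): v = (1, 0) has norm |1| + |0| = 1, but T(v) = (2, 0) has norm 2 -- not preserved.

Therefore the answer is (B).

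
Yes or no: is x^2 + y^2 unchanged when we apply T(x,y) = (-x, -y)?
Yes

Substitute T(x,y) = (-x, -y) into the expression and compare with the original.

Original: x^2 + y^2
After applying T: (-x)^2 + (-y)^2 = x^2 + y^2

This is identical to the original x^2 + y^2, so the expression is invariant.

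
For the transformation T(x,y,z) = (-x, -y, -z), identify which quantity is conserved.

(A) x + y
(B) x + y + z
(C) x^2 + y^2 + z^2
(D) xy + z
C

Apply T(x,y,z) = (-x, -y, -z) to each option, i.e. replace (x, y, z) by the transformed coordinates.
Substitute the transformed coordinates into each option and compare with the original:
(A) x + y  ->  (-x) + (-y) = -x - y   [differs from x + y: not invariant]
(B) x + y + z  ->  (-x) + (-y) + (-z) = -x - y - z   [differs from x + y + z: not invariant]
(C) x^2 + y^2 + z^2  ->  (-x)^2 + (-y)^2 + (-z)^2 = x^2 + y^2 + z^2   [equals x^2 + y^2 + z^2: invariant]
(D) xy + z  ->  (-x)(-y) + (-z) = xy - z   [differs from xy + z: not invariant]

Only option (C), x^2 + y^2 + z^2, is unchanged by the transformation.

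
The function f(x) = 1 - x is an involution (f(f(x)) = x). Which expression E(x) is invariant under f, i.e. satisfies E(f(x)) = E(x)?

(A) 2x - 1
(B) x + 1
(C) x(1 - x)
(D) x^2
C

Replace x by f(x) = 1 - x in each option and simplify. As a quick numerical cross-check, also compare E(4) with E(f(4)) = E(-3).

(A) 2x - 1  ->  2(1 - x) - 1 = 1 - 2x; check: E(4) = 7 but E(-3) = -7.   [not invariant]
(B) x + 1  ->  (1 - x) + 1 = 2 - x; check: E(4) = 5 but E(-3) = -2.   [not invariant]
(C) x(1 - x)  ->  (1 - x)(1 - (1 - x)), which simplifies back to x(1 - x); check: E(4) = -12, E(-3) = -12.   [invariant]
(D) x^2  ->  (1 - x)^2 = (x - 1)^2; check: E(4) = 16 but E(-3) = 9.   [not invariant]

Only (C) is unchanged. E is symmetric under swapping x with f(x) = 1 - x, which is exactly what an involution does.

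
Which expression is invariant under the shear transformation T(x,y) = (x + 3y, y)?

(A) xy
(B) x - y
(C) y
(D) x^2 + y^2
C

Under the shear T(x,y) = (x + 3y, y):
Substitute the transformed coordinates into each option and compare with the original:
(A) xy  ->  (x + 3y)(y) = xy + 3y^2   [differs from xy: not invariant]
(B) x - y  ->  (x + 3y) - (y) = x + 2y   [differs from x - y: not invariant]
(C) y  ->  (y) = y   [equals y: invariant]
(D) x^2 + y^2  ->  (x + 3y)^2 + (y)^2 = x^2 + 6xy + 10y^2   [differs from x^2 + y^2: not invariant]

Only option (C), y, is unchanged by the transformation.
A horizontal shear moves points parallel to the x-axis, so the y-coordinate (and any function of y alone) is unchanged.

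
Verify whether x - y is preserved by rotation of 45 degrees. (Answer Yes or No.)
No

Applying rotation by 45 degrees: x' = x*cos(45 degrees) - y*sin(45 degrees) = sqrt(2)x/2 - sqrt(2)y/2, y' = x*sin(45 degrees) + y*cos(45 degrees) = sqrt(2)x/2 + sqrt(2)y/2

Substituting into x - y:
(sqrt(2)x/2 - sqrt(2)y/2) - (sqrt(2)x/2 + sqrt(2)y/2)
= -sqrt(2)y

This differs from the original expression x - y, so it is NOT invariant.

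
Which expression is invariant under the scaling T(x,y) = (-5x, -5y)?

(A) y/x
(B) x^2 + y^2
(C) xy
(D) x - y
A

Under the uniform scaling T(x,y) = (-5x, -5y):
Substitute the transformed coordinates into each option and compare with the original:
(A) y/x  ->  (-5y)/(-5x) = y/x   [equals y/x: invariant]
(B) x^2 + y^2  ->  (-5x)^2 + (-5y)^2 = 25x^2 + 25y^2   [differs from x^2 + y^2: not invariant]
(C) xy  ->  (-5x)(-5y) = 25xy   [differs from xy: not invariant]
(D) x - y  ->  (-5x) - (-5y) = -5x + 5y   [differs from x - y: not invariant]

Only option (A), y/x, is unchanged by the transformation.
The common factor -5 cancels in a ratio of coordinates, while sums, products and sums of squares pick up factors of -5 or 25.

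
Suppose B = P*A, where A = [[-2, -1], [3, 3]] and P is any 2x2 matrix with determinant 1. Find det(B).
-3

By the multiplicative property of determinants, det(B) = det(P*A) = det(P) * det(A) = det(A),
so the determinant is invariant under multiplication by any determinant-1 matrix; we just need det(A).

det(A) = (-2)(3) - (-1)(3) = -6 - (-3) = -3

Therefore det(B) = 1 * (-3) = -3.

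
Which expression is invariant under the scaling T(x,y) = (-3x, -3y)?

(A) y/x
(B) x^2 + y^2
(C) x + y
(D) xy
A

Under the uniform scaling T(x,y) = (-3x, -3y):
Substitute the transformed coordinates into each option and compare with the original:
(A) y/x  ->  (-3y)/(-3x) = y/x   [equals y/x: invariant]
(B) x^2 + y^2  ->  (-3x)^2 + (-3y)^2 = 9x^2 + 9y^2   [differs from x^2 + y^2: not invariant]
(C) x + y  ->  (-3x) + (-3y) = -3x - 3y   [differs from x + y: not invariant]
(D) xy  ->  (-3x)(-3y) = 9xy   [differs from xy: not invariant]

Only option (A), y/x, is unchanged by the transformation.
The common factor -3 cancels in a ratio of coordinates, while sums, products and sums of squares pick up factors of -3 or 9.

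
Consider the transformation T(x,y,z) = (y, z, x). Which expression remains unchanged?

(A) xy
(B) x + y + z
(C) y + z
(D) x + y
B

Apply T(x,y,z) = (y, z, x) to each option, i.e. replace (x, y, z) by the transformed coordinates.
Substitute the transformed coordinates into each option and compare with the original:
(A) xy  ->  (y)(z) = yz   [differs from xy: not invariant]
(B) x + y + z  ->  (y) + (z) + (x) = x + y + z   [equals x + y + z: invariant]
(C) y + z  ->  (z) + (x) = x + z   [differs from y + z: not invariant]
(D) x + y  ->  (y) + (z) = y + z   [differs from x + y: not invariant]

Only option (B), x + y + z, is unchanged by the transformation.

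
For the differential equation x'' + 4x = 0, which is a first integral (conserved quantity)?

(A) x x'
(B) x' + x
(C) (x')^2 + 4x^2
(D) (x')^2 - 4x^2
C

A first integral I satisfies dI/dt = 0 along every solution. Differentiate each option and use the equation of motion:
(A) d/dt[x x'] = (x')^2 + x x'' = (x')^2 - 4x^2, not identically 0
(B) d/dt[x' + x] = x'' + x' = -4x + x', not identically 0
(C) d/dt[(x')^2 + 4x^2] = 2x'x'' + 8x x' = 2x'(-4x) + 8x x' = 0
(D) d/dt[(x')^2 - 4x^2] = 2x'x'' - 8x x' = -16x x', not identically 0

Only (C) has zero time-derivative. So the energy-like quantity (x')^2 + 4x^2 is the first integral.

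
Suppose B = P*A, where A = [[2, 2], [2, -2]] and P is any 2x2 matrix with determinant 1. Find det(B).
-8

By the multiplicative property of determinants, det(B) = det(P*A) = det(P) * det(A) = det(A),
so the determinant is invariant under multiplication by any determinant-1 matrix; we just need det(A).

det(A) = (2)(-2) - (2)(2) = -4 - 4 = -8

Therefore det(B) = 1 * (-8) = -8.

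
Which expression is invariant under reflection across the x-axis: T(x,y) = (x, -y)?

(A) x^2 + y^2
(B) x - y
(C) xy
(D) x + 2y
A

The map is reflection across the x-axis: T(x,y) = (x, -y).
Substitute the transformed coordinates into each option and compare with the original:
(A) x^2 + y^2  ->  (x)^2 + (-y)^2 = x^2 + y^2   [equals x^2 + y^2: invariant]
(B) x - y  ->  (x) - (-y) = x + y   [differs from x - y: not invariant]
(C) xy  ->  (x)(-y) = -xy   [differs from xy: not invariant]
(D) x + 2y  ->  (x) + 2(-y) = x - 2y   [differs from x + 2y: not invariant]

Only option (A), x^2 + y^2, is unchanged by the transformation.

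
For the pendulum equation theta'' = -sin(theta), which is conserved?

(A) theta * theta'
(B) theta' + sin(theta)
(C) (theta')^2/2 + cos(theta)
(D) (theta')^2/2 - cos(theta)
D

A first integral I satisfies dI/dt = 0 along every solution. Differentiate each option and use the equation of motion:
(A) d/dt[theta * theta'] = (theta')^2 + theta theta'' = (theta')^2 - theta sin(theta), not identically 0
(B) d/dt[theta' + sin(theta)] = theta'' + cos(theta) theta' = -sin(theta) + theta' cos(theta), not identically 0
(C) d/dt[(theta')^2/2 + cos(theta)] = theta' theta'' - sin(theta) theta' = -2 theta' sin(theta), not identically 0
(D) d/dt[(theta')^2/2 - cos(theta)] = theta' theta'' + sin(theta) theta' = theta'(-sin(theta)) + theta' sin(theta) = 0

Only (D) has zero time-derivative. This is the total energy: kinetic (theta')^2/2 plus potential -cos(theta).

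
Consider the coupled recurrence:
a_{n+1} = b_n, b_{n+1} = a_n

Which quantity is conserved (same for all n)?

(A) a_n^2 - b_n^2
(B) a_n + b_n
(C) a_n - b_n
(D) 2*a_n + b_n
B

Replace a_n by a_{n+1} = b_n and b_n by b_{n+1} = a_n in each option and simplify:
(A) a_n^2 - b_n^2  ->  (b_n)^2 - (a_n)^2 = -a_n^2 + b_n^2   [not conserved]
(B) a_n + b_n  ->  (b_n) + (a_n) = a_n + b_n   [conserved]
(C) a_n - b_n  ->  (b_n) - (a_n) = -a_n + b_n   [not conserved]
(D) 2*a_n + b_n  ->  2*(b_n) + (a_n) = a_n + 2*b_n   [not conserved]

Only (B) a_n + b_n returns to itself after one step, so it is the conserved quantity.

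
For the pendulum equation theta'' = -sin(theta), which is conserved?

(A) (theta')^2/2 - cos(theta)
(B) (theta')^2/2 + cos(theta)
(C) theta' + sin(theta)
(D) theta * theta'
A

A first integral I satisfies dI/dt = 0 along every solution. Differentiate each option and use the equation of motion:
(A) d/dt[(theta')^2/2 - cos(theta)] = theta' theta'' + sin(theta) theta' = theta'(-sin(theta)) + theta' sin(theta) = 0
(B) d/dt[(theta')^2/2 + cos(theta)] = theta' theta'' - sin(theta) theta' = -2 theta' sin(theta), not identically 0
(C) d/dt[theta' + sin(theta)] = theta'' + cos(theta) theta' = -sin(theta) + theta' cos(theta), not identically 0
(D) d/dt[theta * theta'] = (theta')^2 + theta theta'' = (theta')^2 - theta sin(theta), not identically 0

Only (A) has zero time-derivative. This is the total energy: kinetic (theta')^2/2 plus potential -cos(theta).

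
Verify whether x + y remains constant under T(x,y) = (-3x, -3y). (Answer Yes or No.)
No

Substitute T(x,y) = (-3x, -3y) into the expression and compare with the original.

Original: x + y
After applying T: (-3x) + (-3y) = -3x - 3y

This differs from the original x + y (difference: -4x - 4y), so the expression is NOT invariant.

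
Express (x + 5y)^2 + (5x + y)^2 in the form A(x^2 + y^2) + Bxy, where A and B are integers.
26(x^2 + y^2) + 20xy

Expanding: (x + 5y)^2 = x^2 + 10xy + 25y^2
(5x + y)^2 = 25x^2 + 10xy + y^2
Sum = (1+25)(x^2+y^2) + 20xy = 26(x^2 + y^2) + 20xy
This is symmetric in x and y.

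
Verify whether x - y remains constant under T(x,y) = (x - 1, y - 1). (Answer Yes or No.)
Yes

Substitute T(x,y) = (x - 1, y - 1) into the expression and compare with the original.

Original: x - y
After applying T: (x - 1) - (y - 1) = x - y

This is identical to the original x - y, so the expression is invariant.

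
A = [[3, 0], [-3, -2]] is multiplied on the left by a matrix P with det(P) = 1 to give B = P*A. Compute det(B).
-6

By the multiplicative property of determinants, det(B) = det(P*A) = det(P) * det(A) = det(A),
so the determinant is invariant under multiplication by any determinant-1 matrix; we just need det(A).

det(A) = (3)(-2) - (0)(-3) = -6 - 0 = -6

Therefore det(B) = 1 * (-6) = -6.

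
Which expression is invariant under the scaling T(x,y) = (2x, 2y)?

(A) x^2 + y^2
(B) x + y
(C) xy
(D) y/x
D

Under the uniform scaling T(x,y) = (2x, 2y):
Substitute the transformed coordinates into each option and compare with the original:
(A) x^2 + y^2  ->  (2x)^2 + (2y)^2 = 4x^2 + 4y^2   [differs from x^2 + y^2: not invariant]
(B) x + y  ->  (2x) + (2y) = 2x + 2y   [differs from x + y: not invariant]
(C) xy  ->  (2x)(2y) = 4xy   [differs from xy: not invariant]
(D) y/x  ->  (2y)/(2x) = y/x   [equals y/x: invariant]

Only option (D), y/x, is unchanged by the transformation.
The common factor 2 cancels in a ratio of coordinates, while sums, products and sums of squares pick up factors of 2 or 4.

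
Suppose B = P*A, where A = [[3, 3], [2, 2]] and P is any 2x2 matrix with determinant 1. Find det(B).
0

By the multiplicative property of determinants, det(B) = det(P*A) = det(P) * det(A) = det(A),
so the determinant is invariant under multiplication by any determinant-1 matrix; we just need det(A).

det(A) = (3)(2) - (3)(2) = 6 - 6 = 0

Therefore det(B) = 1 * 0 = 0.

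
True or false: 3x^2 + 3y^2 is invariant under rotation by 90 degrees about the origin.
True

Applying rotation by 90 degrees: x' = x*cos(90 degrees) - y*sin(90 degrees) = -y, y' = x*sin(90 degrees) + y*cos(90 degrees) = x

Substituting into 3x^2 + 3y^2:
3(-y)^2 + 3(x)^2
= 3x^2 + 3y^2

This equals the original expression 3x^2 + 3y^2, so it IS invariant.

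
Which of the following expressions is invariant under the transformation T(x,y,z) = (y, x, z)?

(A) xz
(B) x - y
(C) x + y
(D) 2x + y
C

Apply T(x,y,z) = (y, x, z) to each option, i.e. replace (x, y, z) by the transformed coordinates.
Substitute the transformed coordinates into each option and compare with the original:
(A) xz  ->  (y)(z) = yz   [differs from xz: not invariant]
(B) x - y  ->  (y) - (x) = -x + y   [differs from x - y: not invariant]
(C) x + y  ->  (y) + (x) = x + y   [equals x + y: invariant]
(D) 2x + y  ->  2(y) + (x) = x + 2y   [differs from 2x + y: not invariant]

Only option (C), x + y, is unchanged by the transformation.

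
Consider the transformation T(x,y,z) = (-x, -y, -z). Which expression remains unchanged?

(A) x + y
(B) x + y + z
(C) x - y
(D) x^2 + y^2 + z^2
D

Apply T(x,y,z) = (-x, -y, -z) to each option, i.e. replace (x, y, z) by the transformed coordinates.
Substitute the transformed coordinates into each option and compare with the original:
(A) x + y  ->  (-x) + (-y) = -x - y   [differs from x + y: not invariant]
(B) x + y + z  ->  (-x) + (-y) + (-z) = -x - y - z   [differs from x + y + z: not invariant]
(C) x - y  ->  (-x) - (-y) = -x + y   [differs from x - y: not invariant]
(D) x^2 + y^2 + z^2  ->  (-x)^2 + (-y)^2 + (-z)^2 = x^2 + y^2 + z^2   [equals x^2 + y^2 + z^2: invariant]

Only option (D), x^2 + y^2 + z^2, is unchanged by the transformation.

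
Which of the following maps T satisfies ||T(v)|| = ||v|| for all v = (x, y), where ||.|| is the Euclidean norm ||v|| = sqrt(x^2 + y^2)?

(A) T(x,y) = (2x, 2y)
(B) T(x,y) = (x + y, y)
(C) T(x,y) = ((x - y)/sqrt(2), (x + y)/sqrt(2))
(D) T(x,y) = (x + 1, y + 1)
C

A transformation preserves a norm if ||T(v)|| = ||v|| for every v; a single vector where the norm changes rules an option out.

(A) T(x,y) = (2x, 2y): v = (1, 0) has norm sqrt((1)^2 + (0)^2) = 1, but T(v) = (2, 0) has norm 2 -- not preserved.
(B) T(x,y) = (x + y, y): v = (0, 1) has norm sqrt((0)^2 + (1)^2) = 1, but T(v) = (1, 1) has norm sqrt(2) -- not preserved.
(C) T(x,y) = ((x - y)/sqrt(2), (x + y)/sqrt(2)): preserves the norm -- it is an orthogonal map (a rotation/reflection), and (sqrt(2)(x - y)/2)^2 + (sqrt(2)(x + y)/2)^2 simplifies to x^2 + y^2.
(D) T(x,y) = (x + 1, y + 1): v = (1, 0) has norm sqrt((1)^2 + (0)^2) = 1, but T(v) = (2, 1) has norm sqrt(5) -- not preserved.

Therefore the answer is (C).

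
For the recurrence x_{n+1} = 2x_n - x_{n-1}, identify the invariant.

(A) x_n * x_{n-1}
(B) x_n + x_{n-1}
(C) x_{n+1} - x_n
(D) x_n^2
C

For the recurrence x_{n+1} = 2x_n - x_{n-1}:

If x_{n+1} = 2x_n - x_{n-1}, then:
x_{n+1} - x_n = x_n - x_{n-1}
The first difference is constant throughout the sequence.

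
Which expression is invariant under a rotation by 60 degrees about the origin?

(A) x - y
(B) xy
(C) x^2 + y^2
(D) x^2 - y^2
C

A rotation by 60 degrees sends (x, y) to (x/2 - sqrt(3)y/2, sqrt(3)x/2 + y/2).
Substitute the transformed coordinates into each option and compare with the original:
(A) x - y  ->  (x/2 - sqrt(3)y/2) - (sqrt(3)x/2 + y/2) = -sqrt(3)x/2 + x/2 - sqrt(3)y/2 - y/2   [differs from x - y: not invariant]
(B) xy  ->  (x/2 - sqrt(3)y/2)(sqrt(3)x/2 + y/2) = sqrt(3)x^2/4 - xy/2 - sqrt(3)y^2/4   [differs from xy: not invariant]
(C) x^2 + y^2  ->  (x/2 - sqrt(3)y/2)^2 + (sqrt(3)x/2 + y/2)^2 = x^2 + y^2   [equals x^2 + y^2: invariant]
(D) x^2 - y^2  ->  (x/2 - sqrt(3)y/2)^2 - (sqrt(3)x/2 + y/2)^2 = -x^2/2 - sqrt(3)xy + y^2/2   [differs from x^2 - y^2: not invariant]

Only option (C), x^2 + y^2, is unchanged by the transformation.
Geometrically, x^2 + y^2 is the squared distance from the origin, which every rotation about the origin preserves.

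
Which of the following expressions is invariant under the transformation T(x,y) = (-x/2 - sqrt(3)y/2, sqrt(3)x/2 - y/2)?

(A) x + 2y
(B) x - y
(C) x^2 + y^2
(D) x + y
C

An expression E(x,y) is invariant under T if E(T(x,y)) = E(x,y). Here T(x,y) = (-x/2 - sqrt(3)y/2, sqrt(3)x/2 - y/2).
Substitute the transformed coordinates into each option and compare with the original:
(A) x + 2y  ->  (-x/2 - sqrt(3)y/2) + 2(sqrt(3)x/2 - y/2) = -x/2 + sqrt(3)x - y - sqrt(3)y/2   [differs from x + 2y: not invariant]
(B) x - y  ->  (-x/2 - sqrt(3)y/2) - (sqrt(3)x/2 - y/2) = -sqrt(3)x/2 - x/2 - sqrt(3)y/2 + y/2   [differs from x - y: not invariant]
(C) x^2 + y^2  ->  (-x/2 - sqrt(3)y/2)^2 + (sqrt(3)x/2 - y/2)^2 = x^2 + y^2   [equals x^2 + y^2: invariant]
(D) x + y  ->  (-x/2 - sqrt(3)y/2) + (sqrt(3)x/2 - y/2) = -x/2 + sqrt(3)x/2 - sqrt(3)y/2 - y/2   [differs from x + y: not invariant]

Only option (C), x^2 + y^2, is unchanged by the transformation.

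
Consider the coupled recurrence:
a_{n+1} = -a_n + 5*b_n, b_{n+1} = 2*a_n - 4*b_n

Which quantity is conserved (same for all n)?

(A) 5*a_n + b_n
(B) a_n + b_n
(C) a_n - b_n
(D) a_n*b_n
B

Replace a_n by a_{n+1} = -a_n + 5*b_n and b_n by b_{n+1} = 2*a_n - 4*b_n in each option and simplify:
(A) 5*a_n + b_n  ->  5*(-a_n + 5*b_n) + (2*a_n - 4*b_n) = -3*a_n + 21*b_n   [not conserved]
(B) a_n + b_n  ->  (-a_n + 5*b_n) + (2*a_n - 4*b_n) = a_n + b_n   [conserved]
(C) a_n - b_n  ->  (-a_n + 5*b_n) - (2*a_n - 4*b_n) = -3*a_n + 9*b_n   [not conserved]
(D) a_n*b_n  ->  (-a_n + 5*b_n)*(2*a_n - 4*b_n) = -2*a_n^2 + 14*a_n*b_n - 20*b_n^2   [not conserved]

Only (B) a_n + b_n returns to itself after one step, so it is the conserved quantity.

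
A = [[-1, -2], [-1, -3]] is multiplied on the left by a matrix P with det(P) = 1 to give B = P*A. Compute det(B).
1

By the multiplicative property of determinants, det(B) = det(P*A) = det(P) * det(A) = det(A),
so the determinant is invariant under multiplication by any determinant-1 matrix; we just need det(A).

det(A) = (-1)(-3) - (-2)(-1) = 3 - 2 = 1

Therefore det(B) = 1 * 1 = 1.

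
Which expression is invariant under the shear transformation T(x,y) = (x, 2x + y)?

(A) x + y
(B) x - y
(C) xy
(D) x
D

Under the shear T(x,y) = (x, 2x + y):
Substitute the transformed coordinates into each option and compare with the original:
(A) x + y  ->  (x) + (2x + y) = 3x + y   [differs from x + y: not invariant]
(B) x - y  ->  (x) - (2x + y) = -x - y   [differs from x - y: not invariant]
(C) xy  ->  (x)(2x + y) = 2x^2 + xy   [differs from xy: not invariant]
(D) x  ->  (x) = x   [equals x: invariant]

Only option (D), x, is unchanged by the transformation.
A vertical shear moves points parallel to the y-axis, so the x-coordinate (and any function of x alone) is unchanged.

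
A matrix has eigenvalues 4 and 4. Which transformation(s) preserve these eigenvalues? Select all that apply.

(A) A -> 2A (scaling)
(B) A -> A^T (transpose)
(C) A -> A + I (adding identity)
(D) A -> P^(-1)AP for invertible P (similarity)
B and D

Eigenvalues are preserved by:
1. Similarity transformations: A -> P^(-1)AP (same characteristic polynomial)
2. Transpose: A^T has the same eigenvalues as A

Eigenvalues are NOT preserved by:
- Adding identity: eigenvalues become 4+1, 4+1
- Scaling: eigenvalues become 8, 8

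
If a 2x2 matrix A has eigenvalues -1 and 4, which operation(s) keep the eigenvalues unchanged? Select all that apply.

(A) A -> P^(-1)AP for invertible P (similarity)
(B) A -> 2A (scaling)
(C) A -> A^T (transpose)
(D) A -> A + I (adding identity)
A and C

Eigenvalues are preserved by:
1. Similarity transformations: A -> P^(-1)AP (same characteristic polynomial)
2. Transpose: A^T has the same eigenvalues as A

Eigenvalues are NOT preserved by:
- Adding identity: eigenvalues become -1+1, 4+1
- Scaling: eigenvalues become -2, 8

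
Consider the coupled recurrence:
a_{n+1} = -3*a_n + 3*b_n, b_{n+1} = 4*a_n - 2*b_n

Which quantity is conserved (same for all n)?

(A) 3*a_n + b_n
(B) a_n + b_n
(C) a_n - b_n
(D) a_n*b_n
B

Replace a_n by a_{n+1} = -3*a_n + 3*b_n and b_n by b_{n+1} = 4*a_n - 2*b_n in each option and simplify:
(A) 3*a_n + b_n  ->  3*(-3*a_n + 3*b_n) + (4*a_n - 2*b_n) = -5*a_n + 7*b_n   [not conserved]
(B) a_n + b_n  ->  (-3*a_n + 3*b_n) + (4*a_n - 2*b_n) = a_n + b_n   [conserved]
(C) a_n - b_n  ->  (-3*a_n + 3*b_n) - (4*a_n - 2*b_n) = -7*a_n + 5*b_n   [not conserved]
(D) a_n*b_n  ->  (-3*a_n + 3*b_n)*(4*a_n - 2*b_n) = -12*a_n^2 + 18*a_n*b_n - 6*b_n^2   [not conserved]

Only (B) a_n + b_n returns to itself after one step, so it is the conserved quantity.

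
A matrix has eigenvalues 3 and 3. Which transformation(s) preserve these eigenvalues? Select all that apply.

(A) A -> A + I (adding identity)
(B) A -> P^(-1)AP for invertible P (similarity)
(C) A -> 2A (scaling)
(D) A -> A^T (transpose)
B and D

Eigenvalues are preserved by:
1. Similarity transformations: A -> P^(-1)AP (same characteristic polynomial)
2. Transpose: A^T has the same eigenvalues as A

Eigenvalues are NOT preserved by:
- Adding identity: eigenvalues become 3+1, 3+1
- Scaling: eigenvalues become 6, 6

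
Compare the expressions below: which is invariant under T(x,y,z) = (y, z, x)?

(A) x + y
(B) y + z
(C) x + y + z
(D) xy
C

Apply T(x,y,z) = (y, z, x) to each option, i.e. replace (x, y, z) by the transformed coordinates.
Substitute the transformed coordinates into each option and compare with the original:
(A) x + y  ->  (y) + (z) = y + z   [differs from x + y: not invariant]
(B) y + z  ->  (z) + (x) = x + z   [differs from y + z: not invariant]
(C) x + y + z  ->  (y) + (z) + (x) = x + y + z   [equals x + y + z: invariant]
(D) xy  ->  (y)(z) = yz   [differs from xy: not invariant]

Only option (C), x + y + z, is unchanged by the transformation.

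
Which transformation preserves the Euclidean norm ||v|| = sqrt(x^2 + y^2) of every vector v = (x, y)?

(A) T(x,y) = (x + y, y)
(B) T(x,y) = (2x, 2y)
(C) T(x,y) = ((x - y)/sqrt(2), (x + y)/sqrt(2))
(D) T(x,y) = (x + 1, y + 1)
C

A transformation preserves a norm if ||T(v)|| = ||v|| for every v; a single vector where the norm changes rules an option out.

(A) T(x,y) = (x + y, y): v = (0, 1) has norm sqrt((0)^2 + (1)^2) = 1, but T(v) = (1, 1) has norm sqrt(2) -- not preserved.
(B) T(x,y) = (2x, 2y): v = (1, 0) has norm sqrt((1)^2 + (0)^2) = 1, but T(v) = (2, 0) has norm 2 -- not preserved.
(C) T(x,y) = ((x - y)/sqrt(2), (x + y)/sqrt(2)): preserves the norm -- it is an orthogonal map (a rotation/reflection), and (sqrt(2)(x - y)/2)^2 + (sqrt(2)(x + y)/2)^2 simplifies to x^2 + y^2.
(D) T(x,y) = (x + 1, y + 1): v = (1, 0) has norm sqrt((1)^2 + (0)^2) = 1, but T(v) = (2, 1) has norm sqrt(5) -- not preserved.

Therefore the answer is (C).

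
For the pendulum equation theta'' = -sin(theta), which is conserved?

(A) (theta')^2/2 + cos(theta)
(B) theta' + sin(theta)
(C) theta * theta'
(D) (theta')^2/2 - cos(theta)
D

A first integral I satisfies dI/dt = 0 along every solution. Differentiate each option and use the equation of motion:
(A) d/dt[(theta')^2/2 + cos(theta)] = theta' theta'' - sin(theta) theta' = -2 theta' sin(theta), not identically 0
(B) d/dt[theta' + sin(theta)] = theta'' + cos(theta) theta' = -sin(theta) + theta' cos(theta), not identically 0
(C) d/dt[theta * theta'] = (theta')^2 + theta theta'' = (theta')^2 - theta sin(theta), not identically 0
(D) d/dt[(theta')^2/2 - cos(theta)] = theta' theta'' + sin(theta) theta' = theta'(-sin(theta)) + theta' sin(theta) = 0

Only (D) has zero time-derivative. This is the total energy: kinetic (theta')^2/2 plus potential -cos(theta).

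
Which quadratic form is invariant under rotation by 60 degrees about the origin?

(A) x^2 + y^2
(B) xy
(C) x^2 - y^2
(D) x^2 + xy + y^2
A

Rotation by 60 degrees sends (x, y) to (x/2 - sqrt(3)y/2, sqrt(3)x/2 + y/2).
Substitute the transformed coordinates into each option and compare with the original:
(A) x^2 + y^2  ->  (x/2 - sqrt(3)y/2)^2 + (sqrt(3)x/2 + y/2)^2 = x^2 + y^2   [equals x^2 + y^2: invariant]
(B) xy  ->  (x/2 - sqrt(3)y/2)(sqrt(3)x/2 + y/2) = sqrt(3)x^2/4 - xy/2 - sqrt(3)y^2/4   [differs from xy: not invariant]
(C) x^2 - y^2  ->  (x/2 - sqrt(3)y/2)^2 - (sqrt(3)x/2 + y/2)^2 = -x^2/2 - sqrt(3)xy + y^2/2   [differs from x^2 - y^2: not invariant]
(D) x^2 + xy + y^2  ->  (x/2 - sqrt(3)y/2)^2 + (x/2 - sqrt(3)y/2)(sqrt(3)x/2 + y/2) + (sqrt(3)x/2 + y/2)^2 = sqrt(3)x^2/4 + x^2 - xy/2 - sqrt(3)y^2/4 + y^2   [differs from x^2 + xy + y^2: not invariant]

Only option (A), x^2 + y^2, is unchanged by the transformation.
x^2 + y^2 is the squared distance from the origin, which rotations preserve.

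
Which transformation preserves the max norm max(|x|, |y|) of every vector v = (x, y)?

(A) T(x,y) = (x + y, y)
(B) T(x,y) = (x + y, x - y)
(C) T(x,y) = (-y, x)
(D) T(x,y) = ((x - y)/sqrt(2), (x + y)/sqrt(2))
C

A transformation preserves a norm if ||T(v)|| = ||v|| for every v; a single vector where the norm changes rules an option out.

(A) T(x,y) = (x + y, y): v = (1, 1) has norm max(|1|, |1|) = 1, but T(v) = (2, 1) has norm 2 -- not preserved.
(B) T(x,y) = (x + y, x - y): v = (1, 1) has norm max(|1|, |1|) = 1, but T(v) = (2, 0) has norm 2 -- not preserved.
(C) T(x,y) = (-y, x): preserves the norm -- it only permutes the coordinates and/or flips signs, which leaves max(|x|, |y|) unchanged.
(D) T(x,y) = ((x - y)/sqrt(2), (x + y)/sqrt(2)): v = (1, 0) has norm max(|1|, |0|) = 1, but T(v) = (sqrt(2)/2, sqrt(2)/2) has norm sqrt(2)/2 -- not preserved.

Therefore the answer is (C).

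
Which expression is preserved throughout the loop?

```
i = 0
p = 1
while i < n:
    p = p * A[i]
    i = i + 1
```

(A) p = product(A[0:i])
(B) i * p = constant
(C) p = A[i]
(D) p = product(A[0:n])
A

A loop invariant must hold before the first iteration and be re-established by every execution of the body.

(A) p = product(A[0:i]): Initially i = 0 and p = 1 = product of the empty slice A[0:0]. If p = product(A[0:i]) holds at the top of an iteration, the body sets p to product(A[0:i]) * A[i] = product(A[0:i+1]) and then i to i+1, so the property is restored. At exit i = n, giving p = product(A[0:n]).

The other options fail:
(B) i * p = constant: initially i * p = 0, but after one iteration it is 1 * A[0], which is nonzero in general.
(C) p = A[i]: after the first iteration p = A[0] but i = 1; in general p is a product of several elements, not a single one.
(D) p = product(A[0:n]): false before the loop (p = 1, not the full product) -- it only becomes true at exit.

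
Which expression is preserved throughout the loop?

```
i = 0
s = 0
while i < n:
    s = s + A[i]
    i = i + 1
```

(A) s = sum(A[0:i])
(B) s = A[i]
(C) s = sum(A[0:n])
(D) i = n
A

A loop invariant must hold before the first iteration and be re-established by every execution of the body.

(A) s = sum(A[0:i]): Initially i = 0 and s = 0 = sum of the empty slice A[0:0]. If s = sum(A[0:i]) holds at the top of an iteration, the body sets s to sum(A[0:i]) + A[i] = sum(A[0:i+1]) and then i to i+1, so s = sum(A[0:i]) holds again. At exit i = n, giving s = sum(A[0:n]).

The other options fail:
(B) s = A[i]: after the first iteration s = A[0] but i = 1, so s = A[i] compares s with the wrong element (and fails in general).
(C) s = sum(A[0:n]): false before the loop (s = 0, not the full sum) -- it only becomes true at exit.
(D) i = n: false initially (i = 0); it is the exit condition, not an invariant.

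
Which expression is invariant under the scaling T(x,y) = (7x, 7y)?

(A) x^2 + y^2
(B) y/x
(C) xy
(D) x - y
B

Under the uniform scaling T(x,y) = (7x, 7y):
Substitute the transformed coordinates into each option and compare with the original:
(A) x^2 + y^2  ->  (7x)^2 + (7y)^2 = 49x^2 + 49y^2   [differs from x^2 + y^2: not invariant]
(B) y/x  ->  (7y)/(7x) = y/x   [equals y/x: invariant]
(C) xy  ->  (7x)(7y) = 49xy   [differs from xy: not invariant]
(D) x - y  ->  (7x) - (7y) = 7x - 7y   [differs from x - y: not invariant]

Only option (B), y/x, is unchanged by the transformation.
The common factor 7 cancels in a ratio of coordinates, while sums, products and sums of squares pick up factors of 7 or 49.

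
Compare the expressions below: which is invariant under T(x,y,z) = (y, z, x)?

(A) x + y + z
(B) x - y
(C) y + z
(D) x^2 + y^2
A

Apply T(x,y,z) = (y, z, x) to each option, i.e. replace (x, y, z) by the transformed coordinates.
Substitute the transformed coordinates into each option and compare with the original:
(A) x + y + z  ->  (y) + (z) + (x) = x + y + z   [equals x + y + z: invariant]
(B) x - y  ->  (y) - (z) = y - z   [differs from x - y: not invariant]
(C) y + z  ->  (z) + (x) = x + z   [differs from y + z: not invariant]
(D) x^2 + y^2  ->  (y)^2 + (z)^2 = y^2 + z^2   [differs from x^2 + y^2: not invariant]

Only option (A), x + y + z, is unchanged by the transformation.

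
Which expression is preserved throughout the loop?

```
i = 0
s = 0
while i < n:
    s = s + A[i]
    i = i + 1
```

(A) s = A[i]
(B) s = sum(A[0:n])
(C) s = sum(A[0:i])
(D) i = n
C

A loop invariant must hold before the first iteration and be re-established by every execution of the body.

(C) s = sum(A[0:i]): Initially i = 0 and s = 0 = sum of the empty slice A[0:0]. If s = sum(A[0:i]) holds at the top of an iteration, the body sets s to sum(A[0:i]) + A[i] = sum(A[0:i+1]) and then i to i+1, so s = sum(A[0:i]) holds again. At exit i = n, giving s = sum(A[0:n]).

The other options fail:
(A) s = A[i]: after the first iteration s = A[0] but i = 1, so s = A[i] compares s with the wrong element (and fails in general).
(B) s = sum(A[0:n]): false before the loop (s = 0, not the full sum) -- it only becomes true at exit.
(D) i = n: false initially (i = 0); it is the exit condition, not an invariant.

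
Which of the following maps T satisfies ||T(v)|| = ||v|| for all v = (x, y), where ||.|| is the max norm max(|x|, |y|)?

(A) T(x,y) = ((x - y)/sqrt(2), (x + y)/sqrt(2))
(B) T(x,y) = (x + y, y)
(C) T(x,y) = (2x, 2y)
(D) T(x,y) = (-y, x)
D

A transformation preserves a norm if ||T(v)|| = ||v|| for every v; a single vector where the norm changes rules an option out.

(A) T(x,y) = ((x - y)/sqrt(2), (x + y)/sqrt(2)): v = (1, 0) has norm max(|1|, |0|) = 1, but T(v) = (sqrt(2)/2, sqrt(2)/2) has norm sqrt(2)/2 -- not preserved.
(B) T(x,y) = (x + y, y): v = (1, 1) has norm max(|1|, |1|) = 1, but T(v) = (2, 1) has norm 2 -- not preserved.
(C) T(x,y) = (2x, 2y): v = (1, 0) has norm max(|1|, |0|) = 1, but T(v) = (2, 0) has norm 2 -- not preserved.
(D) T(x,y) = (-y, x): preserves the norm -- it only permutes the coordinates and/or flips signs, which leaves max(|x|, |y|) unchanged.

Therefore the answer is (D).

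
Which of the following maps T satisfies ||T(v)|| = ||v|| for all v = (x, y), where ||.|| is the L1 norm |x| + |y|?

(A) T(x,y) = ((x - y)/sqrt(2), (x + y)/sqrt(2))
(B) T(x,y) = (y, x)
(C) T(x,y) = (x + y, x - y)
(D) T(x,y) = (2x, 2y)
B

A transformation preserves a norm if ||T(v)|| = ||v|| for every v; a single vector where the norm changes rules an option out.

(A) T(x,y) = ((x - y)/sqrt(2), (x + y)/sqrt(2)): v = (1, 0) has norm |1| + |0| = 1, but T(v) = (sqrt(2)/2, sqrt(2)/2) has norm sqrt(2) -- not preserved.
(B) T(x,y) = (y, x): preserves the norm -- it only permutes the coordinates and/or flips signs, which leaves |x| + |y| unchanged.
(C) T(x,y) = (x + y, x - y): v = (1, 0) has norm |1| + |0| = 1, but T(v) = (1, 1) has norm 2 -- not preserved.
(D) T(x,y) = (2x, 2y): v = (1, 0) has norm |1| + |0| = 1, but T(v) = (2, 0) has norm 2 -- not preserved.

Therefore the answer is (B).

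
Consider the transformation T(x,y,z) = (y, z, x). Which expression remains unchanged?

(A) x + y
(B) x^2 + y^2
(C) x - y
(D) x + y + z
D

Apply T(x,y,z) = (y, z, x) to each option, i.e. replace (x, y, z) by the transformed coordinates.
Substitute the transformed coordinates into each option and compare with the original:
(A) x + y  ->  (y) + (z) = y + z   [differs from x + y: not invariant]
(B) x^2 + y^2  ->  (y)^2 + (z)^2 = y^2 + z^2   [differs from x^2 + y^2: not invariant]
(C) x - y  ->  (y) - (z) = y - z   [differs from x - y: not invariant]
(D) x + y + z  ->  (y) + (z) + (x) = x + y + z   [equals x + y + z: invariant]

Only option (D), x + y + z, is unchanged by the transformation.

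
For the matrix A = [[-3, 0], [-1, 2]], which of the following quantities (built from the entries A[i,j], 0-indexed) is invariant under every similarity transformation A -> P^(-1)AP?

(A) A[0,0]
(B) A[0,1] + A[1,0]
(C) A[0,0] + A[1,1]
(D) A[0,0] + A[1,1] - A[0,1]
C

A[0,0] + A[1,1] is the trace of A. By the cyclic property of the trace, tr(P^(-1)AP) = tr(APP^(-1)) = tr(A), so it is the same for every matrix similar to A.

The other combinations are not similarity invariants. For example, take P = [[1, -1], [0, 1]] (det P = 1), so P^(-1) = [[1, 1], [0, 1]] and
B = P^(-1)AP = [[-4, 6], [-1, 3]].
Evaluating each option on A and on B:
(A) A[0,0]: -3 for A, -4 for B -> changes
(B) A[0,1] + A[1,0]: -1 for A, 5 for B -> changes
(C) A[0,0] + A[1,1]: -1 for A, -1 for B -> unchanged
(D) A[0,0] + A[1,1] - A[0,1]: -1 for A, -7 for B -> changes

Only (C) A[0,0] + A[1,1] = -1 survives (and it does so for every P, not just this one), so it is the invariant.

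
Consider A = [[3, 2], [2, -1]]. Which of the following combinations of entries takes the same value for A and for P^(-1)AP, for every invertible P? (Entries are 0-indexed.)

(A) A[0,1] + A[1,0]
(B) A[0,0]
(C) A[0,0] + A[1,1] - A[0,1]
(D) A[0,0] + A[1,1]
D

A[0,0] + A[1,1] is the trace of A. By the cyclic property of the trace, tr(P^(-1)AP) = tr(APP^(-1)) = tr(A), so it is the same for every matrix similar to A.

The other combinations are not similarity invariants. For example, take P = [[1, -1], [0, 1]] (det P = 1), so P^(-1) = [[1, 1], [0, 1]] and
B = P^(-1)AP = [[5, -4], [2, -3]].
Evaluating each option on A and on B:
(A) A[0,1] + A[1,0]: 4 for A, -2 for B -> changes
(B) A[0,0]: 3 for A, 5 for B -> changes
(C) A[0,0] + A[1,1] - A[0,1]: 0 for A, 6 for B -> changes
(D) A[0,0] + A[1,1]: 2 for A, 2 for B -> unchanged

Only (D) A[0,0] + A[1,1] = 2 survives (and it does so for every P, not just this one), so it is the invariant.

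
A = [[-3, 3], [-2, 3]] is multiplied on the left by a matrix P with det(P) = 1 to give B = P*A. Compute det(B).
-3

By the multiplicative property of determinants, det(B) = det(P*A) = det(P) * det(A) = det(A),
so the determinant is invariant under multiplication by any determinant-1 matrix; we just need det(A).

det(A) = (-3)(3) - (3)(-2) = -9 - (-6) = -3

Therefore det(B) = 1 * (-3) = -3.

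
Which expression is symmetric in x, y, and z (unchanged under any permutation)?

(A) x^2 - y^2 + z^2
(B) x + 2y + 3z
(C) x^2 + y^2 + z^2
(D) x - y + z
C

A symmetric expression is unchanged when the variables are permuted; here the transformation to test is the swap (x, y) -> (y, x).
A symmetric expression must survive every permutation; the single swap x <-> y already eliminates the distractors, and the keyed expression is also unchanged by x <-> z and y <-> z (each variable enters it in exactly the same way).
Substitute the transformed coordinates into each option and compare with the original:
(A) x^2 - y^2 + z^2  ->  (y)^2 - (x)^2 + z^2 = -x^2 + y^2 + z^2   [differs from x^2 - y^2 + z^2: not invariant]
(B) x + 2y + 3z  ->  (y) + 2(x) + 3z = 2x + y + 3z   [differs from x + 2y + 3z: not invariant]
(C) x^2 + y^2 + z^2  ->  (y)^2 + (x)^2 + z^2 = x^2 + y^2 + z^2   [equals x^2 + y^2 + z^2: invariant]
(D) x - y + z  ->  (y) - (x) + z = -x + y + z   [differs from x - y + z: not invariant]

Only option (C), x^2 + y^2 + z^2, is unchanged by the transformation.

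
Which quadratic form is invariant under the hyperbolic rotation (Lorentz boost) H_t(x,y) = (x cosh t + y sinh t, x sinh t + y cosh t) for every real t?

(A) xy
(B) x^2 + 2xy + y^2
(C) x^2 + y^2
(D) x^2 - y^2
D

Write x' = x cosh t + y sinh t, y' = x sinh t + y cosh t and substitute into each option:
(A) xy: (x cosh t + y sinh t)(x sinh t + y cosh t) = xy(cosh^2 t + sinh^2 t) + (x^2 + y^2) sinh t cosh t = xy cosh 2t + (x^2 + y^2)(sinh 2t)/2   [not invariant for t != 0]
(B) x^2 + 2xy + y^2: (x' + y')^2 with x' + y' = (x + y)(cosh t + sinh t) = (x + y)e^t, so it becomes (x + y)^2 e^(2t)   [not invariant for t != 0]
(C) x^2 + y^2: (x cosh t + y sinh t)^2 + (x sinh t + y cosh t)^2 = (x^2 + y^2)(cosh^2 t + sinh^2 t) + 4xy sinh t cosh t = (x^2 + y^2) cosh 2t + 2xy sinh 2t   [not invariant for t != 0]
(D) x^2 - y^2: (x cosh t + y sinh t)^2 - (x sinh t + y cosh t)^2 = x^2(cosh^2 t - sinh^2 t) + 2xy(cosh t sinh t - sinh t cosh t) + y^2(sinh^2 t - cosh^2 t) = x^2 - y^2   [invariant, using cosh^2 t - sinh^2 t = 1]

Only (D) x^2 - y^2 is unchanged; it is the Minkowski form preserved by Lorentz boosts, just as x^2 + y^2 is preserved by ordinary rotations.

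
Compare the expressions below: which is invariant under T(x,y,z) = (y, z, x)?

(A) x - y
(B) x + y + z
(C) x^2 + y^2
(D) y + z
B

Apply T(x,y,z) = (y, z, x) to each option, i.e. replace (x, y, z) by the transformed coordinates.
Substitute the transformed coordinates into each option and compare with the original:
(A) x - y  ->  (y) - (z) = y - z   [differs from x - y: not invariant]
(B) x + y + z  ->  (y) + (z) + (x) = x + y + z   [equals x + y + z: invariant]
(C) x^2 + y^2  ->  (y)^2 + (z)^2 = y^2 + z^2   [differs from x^2 + y^2: not invariant]
(D) y + z  ->  (z) + (x) = x + z   [differs from y + z: not invariant]

Only option (B), x + y + z, is unchanged by the transformation.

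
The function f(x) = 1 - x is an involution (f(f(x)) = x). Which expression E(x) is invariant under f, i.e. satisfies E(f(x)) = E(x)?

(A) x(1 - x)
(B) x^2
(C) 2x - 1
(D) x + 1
A

Replace x by f(x) = 1 - x in each option and simplify. As a quick numerical cross-check, also compare E(3) with E(f(3)) = E(-2).

(A) x(1 - x)  ->  (1 - x)(1 - (1 - x)), which simplifies back to x(1 - x); check: E(3) = -6, E(-2) = -6.   [invariant]
(B) x^2  ->  (1 - x)^2 = (x - 1)^2; check: E(3) = 9 but E(-2) = 4.   [not invariant]
(C) 2x - 1  ->  2(1 - x) - 1 = 1 - 2x; check: E(3) = 5 but E(-2) = -5.   [not invariant]
(D) x + 1  ->  (1 - x) + 1 = 2 - x; check: E(3) = 4 but E(-2) = -1.   [not invariant]

Only (A) is unchanged. E is symmetric under swapping x with f(x) = 1 - x, which is exactly what an involution does.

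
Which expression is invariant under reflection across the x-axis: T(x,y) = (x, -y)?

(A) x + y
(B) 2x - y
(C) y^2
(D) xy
C

The map is reflection across the x-axis: T(x,y) = (x, -y).
Substitute the transformed coordinates into each option and compare with the original:
(A) x + y  ->  (x) + (-y) = x - y   [differs from x + y: not invariant]
(B) 2x - y  ->  2(x) - (-y) = 2x + y   [differs from 2x - y: not invariant]
(C) y^2  ->  (-y)^2 = y^2   [equals y^2: invariant]
(D) xy  ->  (x)(-y) = -xy   [differs from xy: not invariant]

Only option (C), y^2, is unchanged by the transformation.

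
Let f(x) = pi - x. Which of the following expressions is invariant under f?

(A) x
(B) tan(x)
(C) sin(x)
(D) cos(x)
C

For f(x) = pi - x:
sin(pi - x) = sin(x), so sine is invariant under this transformation.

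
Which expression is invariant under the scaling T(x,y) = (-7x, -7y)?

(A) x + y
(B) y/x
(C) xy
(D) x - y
B

Under the uniform scaling T(x,y) = (-7x, -7y):
Substitute the transformed coordinates into each option and compare with the original:
(A) x + y  ->  (-7x) + (-7y) = -7x - 7y   [differs from x + y: not invariant]
(B) y/x  ->  (-7y)/(-7x) = y/x   [equals y/x: invariant]
(C) xy  ->  (-7x)(-7y) = 49xy   [differs from xy: not invariant]
(D) x - y  ->  (-7x) - (-7y) = -7x + 7y   [differs from x - y: not invariant]

Only option (B), y/x, is unchanged by the transformation.
The common factor -7 cancels in a ratio of coordinates, while sums, products and sums of squares pick up factors of -7 or 49.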